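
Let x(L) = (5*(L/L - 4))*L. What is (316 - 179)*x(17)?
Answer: -34935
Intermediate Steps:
x(L) = -15*L (x(L) = (5*(1 - 4))*L = (5*(-3))*L = -15*L)
(316 - 179)*x(17) = (316 - 179)*(-15*17) = 137*(-255) = -34935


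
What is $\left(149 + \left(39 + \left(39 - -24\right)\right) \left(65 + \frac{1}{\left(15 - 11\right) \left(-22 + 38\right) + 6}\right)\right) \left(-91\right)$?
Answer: $- \frac{3085108}{5} \approx -6.1702 \cdot 10^{5}$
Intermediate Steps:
$\left(149 + \left(39 + \left(39 - -24\right)\right) \left(65 + \frac{1}{\left(15 - 11\right) \left(-22 + 38\right) + 6}\right)\right) \left(-91\right) = \left(149 + \left(39 + \left(39 + 24\right)\right) \left(65 + \frac{1}{4 \cdot 16 + 6}\right)\right) \left(-91\right) = \left(149 + \left(39 + 63\right) \left(65 + \frac{1}{64 + 6}\right)\right) \left(-91\right) = \left(149 + 102 \left(65 + \frac{1}{70}\right)\right) \left(-91\right) = \left(149 + 102 \cdot \frac{4551}{70}\right) \left(-91\right) = \left(149 + \frac{232101}{35}\right) \left(-91\right) = \frac{237316}{35} \left(-91\right) = - \frac{3085108}{5}$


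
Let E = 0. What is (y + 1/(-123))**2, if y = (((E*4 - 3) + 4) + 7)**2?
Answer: 61952641/15129 ≈ 4095.0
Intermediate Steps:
y = 64 (y = (((0*4 - 3) + 4) + 7)**2 = (((0 - 3) + 4) + 7)**2 = ((-3 + 4) + 7)**2 = (1 + 7)**2 = 8**2 = 64)
(y + 1/(-123))**2 = (64 + 1/(-123))**2 = (64 - 1/123)**2 = (7871/123)**2 = 61952641/15129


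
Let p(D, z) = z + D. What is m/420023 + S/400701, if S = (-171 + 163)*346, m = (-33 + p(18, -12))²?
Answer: -870512635/168303636123 ≈ -0.0051723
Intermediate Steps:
p(D, z) = D + z
m = 729 (m = (-33 + (18 - 12))² = (-33 + 6)² = (-27)² = 729)
S = -2768 (S = -8*346 = -2768)
m/420023 + S/400701 = 729/420023 - 2768/400701 = -870512635/168303636123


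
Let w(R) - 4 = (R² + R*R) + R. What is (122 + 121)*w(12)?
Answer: 73872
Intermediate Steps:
w(R) = 4 + R + 2*R² (w(R) = 4 + ((R² + R*R) + R) = 4 + ((R² + R²) + R) = 4 + (2*R² + R) = 4 + (R + 2*R²) = 4 + R + 2*R²)
(122 + 121)*w(12) = (122 + 121)*(4 + 12 + 2*12²) = 243*(4 + 12 + 2*144) = 243*(4 + 12 + 288) = 243*304 = 73872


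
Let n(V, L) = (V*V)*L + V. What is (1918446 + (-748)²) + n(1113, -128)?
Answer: -156083369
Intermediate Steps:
n(V, L) = V + L*V² (n(V, L) = V²*L + V = L*V² + V = V + L*V²)
(1918446 + (-748)²) + n(1113, -128) = (1918446 + (-748)²) + 1113*(1 - 128*1113) = (1918446 + 559504) + 1113*(1 - 142464) = 2477950 + 1113*(-142463) = 2477950 - 158561319 = -156083369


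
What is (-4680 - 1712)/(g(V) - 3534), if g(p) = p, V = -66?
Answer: 799/450 ≈ 1.7756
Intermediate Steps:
(-4680 - 1712)/(g(V) - 3534) = (-4680 - 1712)/(-66 - 3534) = -6392/(-3600) = -6392*(-1/3600) = 799/450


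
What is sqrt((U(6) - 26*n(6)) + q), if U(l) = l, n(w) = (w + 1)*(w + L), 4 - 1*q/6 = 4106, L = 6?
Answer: I*sqrt(26790) ≈ 163.68*I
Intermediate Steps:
q = -24612 (q = 24 - 6*4106 = 24 - 24636 = -24612)
n(w) = (1 + w)*(6 + w) (n(w) = (w + 1)*(w + 6) = (1 + w)*(6 + w))
sqrt((U(6) - 26*n(6)) + q) = sqrt((6 - 26*(6 + 6**2 + 7*6)) - 24612) = sqrt((6 - 26*(6 + 36 + 42)) - 24612) = sqrt((6 - 26*84) - 24612) = sqrt((6 - 2184) - 24612) = sqrt(-2178 - 24612) = sqrt(-26790) = I*sqrt(26790)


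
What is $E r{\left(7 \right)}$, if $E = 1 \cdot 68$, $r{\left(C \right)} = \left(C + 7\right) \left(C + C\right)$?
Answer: $13328$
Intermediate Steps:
$r{\left(C \right)} = 2 C \left(7 + C\right)$ ($r{\left(C \right)} = \left(7 + C\right) 2 C = 2 C \left(7 + C\right)$)
$E = 68$
$E r{\left(7 \right)} = 68 \cdot 2 \cdot 7 \left(7 + 7\right) = 68 \cdot 2 \cdot 7 \cdot 14 = 68 \cdot 196 = 13328$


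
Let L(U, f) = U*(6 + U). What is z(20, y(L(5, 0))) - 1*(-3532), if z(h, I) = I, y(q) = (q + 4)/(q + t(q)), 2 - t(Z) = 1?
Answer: 197851/56 ≈ 3533.1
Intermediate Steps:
t(Z) = 1 (t(Z) = 2 - 1*1 = 2 - 1 = 1)
y(q) = (4 + q)/(1 + q) (y(q) = (q + 4)/(q + 1) = (4 + q)/(1 + q))
z(20, y(L(5, 0))) - 1*(-3532) = (4 + 5*(6 + 5))/(1 + 5*(6 + 5)) - 1*(-3532) = (4 + 5*11)/(1 + 5*11) + 3532 = (4 + 55)/(1 + 55) + 3532 = 59/56 + 3532 = 197851/56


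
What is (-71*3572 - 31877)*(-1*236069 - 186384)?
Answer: 120605684517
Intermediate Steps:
(-71*3572 - 31877)*(-1*236069 - 186384) = (-253612 - 31877)*(-236069 - 186384) = -285489*(-422453) = 120605684517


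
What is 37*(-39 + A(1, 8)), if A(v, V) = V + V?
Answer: -851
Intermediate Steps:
A(v, V) = 2*V
37*(-39 + A(1, 8)) = 37*(-39 + 2*8) = 37*(-39 + 16) = 37*(-23) = -851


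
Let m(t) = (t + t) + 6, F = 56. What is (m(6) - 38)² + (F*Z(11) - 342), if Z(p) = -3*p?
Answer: -1790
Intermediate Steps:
m(t) = 6 + 2*t (m(t) = 2*t + 6 = 6 + 2*t)
(m(6) - 38)² + (F*Z(11) - 342) = ((6 + 2*6) - 38)² + (56*(-3*11) - 342) = ((6 + 12) - 38)² + (56*(-33) - 342) = (18 - 38)² + (-1848 - 342) = (-20)² - 2190 = 400 - 2190 = -1790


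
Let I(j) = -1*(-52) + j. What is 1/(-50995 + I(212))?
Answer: -1/50731 ≈ -1.9712e-5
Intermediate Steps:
I(j) = 52 + j
1/(-50995 + I(212)) = 1/(-50995 + (52 + 212)) = 1/(-50995 + 264) = 1/(-50731) = -1/50731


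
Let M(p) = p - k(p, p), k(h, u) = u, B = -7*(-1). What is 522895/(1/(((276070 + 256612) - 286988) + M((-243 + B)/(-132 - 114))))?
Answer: 128472164130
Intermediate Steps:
B = 7
M(p) = 0 (M(p) = p - p = 0)
522895/(1/(((276070 + 256612) - 286988) + M((-243 + B)/(-132 - 114)))) = 522895/(1/(((276070 + 256612) - 286988) + 0)) = 522895/(1/((532682 - 286988) + 0)) = 522895/(1/(245694 + 0)) = 522895/(1/245694) = 522895*245694 = 128472164130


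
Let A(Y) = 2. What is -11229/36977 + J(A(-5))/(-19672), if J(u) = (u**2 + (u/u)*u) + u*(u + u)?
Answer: -110707283/363705772 ≈ -0.30439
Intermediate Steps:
J(u) = u + 3*u**2 (J(u) = (u**2 + 1*u) + u*(2*u) = (u**2 + u) + 2*u**2 = (u + u**2) + 2*u**2 = u + 3*u**2)
-11229/36977 + J(A(-5))/(-19672) = -11229/36977 + (2*(1 + 3*2))/(-19672) = -11229*1/36977 + (2*(1 + 6))*(-1/19672) = -11229/36977 + (2*7)*(-1/19672) = -11229/36977 + 14*(-1/19672) = -11229/36977 - 7/9836 = -110707283/363705772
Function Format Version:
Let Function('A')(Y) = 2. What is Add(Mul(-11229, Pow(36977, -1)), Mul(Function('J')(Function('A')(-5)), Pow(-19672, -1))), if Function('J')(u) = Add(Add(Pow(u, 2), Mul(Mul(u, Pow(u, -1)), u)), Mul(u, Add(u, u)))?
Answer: Rational(-110707283, 363705772) ≈ -0.30439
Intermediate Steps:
Function('J')(u) = Add(u, Mul(3, Pow(u, 2))) (Function('J')(u) = Add(Add(Pow(u, 2), Mul(1, u)), Mul(u, Mul(2, u))) = Add(Add(Pow(u, 2), u), Mul(2, Pow(u, 2))) = Add(Add(u, Pow(u, 2)), Mul(2, Pow(u, 2))) = Add(u, Mul(3, Pow(u, 2))))
Add(Mul(-11229, Pow(36977, -1)), Mul(Function('J')(Function('A')(-5)), Pow(-19672, -1))) = Add(Mul(-11229, Pow(36977, -1)), Mul(Mul(2, Add(1, Mul(3, 2))), Pow(-19672, -1))) = Add(Mul(-11229, Rational(1, 36977)), Mul(Mul(2, Add(1, 6)), Rational(-1, 19672))) = Add(Rational(-11229, 36977), Mul(Mul(2, 7), Rational(-1, 19672))) = Add(Rational(-11229, 36977), Mul(14, Rational(-1, 19672))) = Add(Rational(-11229, 36977), Rational(-7, 9836)) = Rational(-110707283, 363705772)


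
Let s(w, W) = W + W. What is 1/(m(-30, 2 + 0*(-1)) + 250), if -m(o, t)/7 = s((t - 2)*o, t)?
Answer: 1/222 ≈ 0.0045045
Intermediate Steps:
s(w, W) = 2*W
m(o, t) = -14*t
1/(m(-30, 2 + 0*(-1)) + 250) = 1/(-14*(2 + 0*(-1)) + 250) = 1/(-14*(2 + 0) + 250) = 1/(-14*2 + 250) = 1/(-28 + 250) = 1/222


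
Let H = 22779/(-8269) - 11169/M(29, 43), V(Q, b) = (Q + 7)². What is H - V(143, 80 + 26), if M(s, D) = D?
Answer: -8093593458/355567 ≈ -22763.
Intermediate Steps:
V(Q, b) = (7 + Q)²
H = -93335958/355567 (H = 22779/(-8269) - 11169/43 = 22779*(-1/8269) - 11169*1/43 = -22779/8269 - 11169/43 = -93335958/355567 ≈ -262.50)
H - V(143, 80 + 26) = -93335958/355567 - (7 + 143)² = -93335958/355567 - 1*150² = -93335958/355567 - 1*22500 = -93335958/355567 - 22500 = -8093593458/355567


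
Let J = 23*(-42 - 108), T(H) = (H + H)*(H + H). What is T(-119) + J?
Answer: 53194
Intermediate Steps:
T(H) = 4*H² (T(H) = (2*H)*(2*H) = 4*H²)
J = -3450 (J = 23*(-150) = -3450)
T(-119) + J = 4*(-119)² - 3450 = 4*14161 - 3450 = 56644 - 3450 = 53194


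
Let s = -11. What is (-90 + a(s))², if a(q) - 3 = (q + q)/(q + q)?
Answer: 7396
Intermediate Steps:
a(q) = 4 (a(q) = 3 + (q + q)/(q + q) = 3 + (2*q)/((2*q)) = 3 + (2*q)*(1/(2*q)) = 3 + 1 = 4)
(-90 + a(s))² = (-90 + 4)² = (-86)² = 7396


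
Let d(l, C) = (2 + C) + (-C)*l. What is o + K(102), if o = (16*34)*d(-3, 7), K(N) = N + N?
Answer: 16524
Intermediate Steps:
K(N) = 2*N
d(l, C) = 2 + C - C*l (d(l, C) = (2 + C) - C*l = 2 + C - C*l)
o = 16320 (o = (16*34)*(2 + 7 - 1*7*(-3)) = 544*(2 + 7 + 21) = 544*30 = 16320)
o + K(102) = 16320 + 2*102 = 16320 + 204 = 16524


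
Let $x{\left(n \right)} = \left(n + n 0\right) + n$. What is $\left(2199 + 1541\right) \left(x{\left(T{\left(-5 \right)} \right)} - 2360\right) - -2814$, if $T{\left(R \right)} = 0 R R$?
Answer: $-8823586$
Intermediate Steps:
$T{\left(R \right)} = 0$ ($T{\left(R \right)} = 0 R = 0$)
$x{\left(n \right)} = 2 n$ ($x{\left(n \right)} = \left(n + 0\right) + n = n + n = 2 n$)
$\left(2199 + 1541\right) \left(x{\left(T{\left(-5 \right)} \right)} - 2360\right) - -2814 = \left(2199 + 1541\right) \left(2 \cdot 0 - 2360\right) - -2814 = 3740 \left(0 - 2360\right) + 2814 = 3740 \left(-2360\right) + 2814 = -8826400 + 2814 = -8823586$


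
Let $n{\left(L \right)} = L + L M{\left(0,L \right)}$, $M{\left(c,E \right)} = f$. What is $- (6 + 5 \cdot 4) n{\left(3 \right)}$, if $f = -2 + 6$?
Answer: $-390$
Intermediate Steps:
$f = 4$
$M{\left(c,E \right)} = 4$
$n{\left(L \right)} = 5 L$ ($n{\left(L \right)} = L + L 4 = L + 4 L = 5 L$)
$- (6 + 5 \cdot 4) n{\left(3 \right)} = - (6 + 5 \cdot 4) 5 \cdot 3 = - (6 + 20) 15 = \left(-1\right) 26 \cdot 15 = \left(-26\right) 15 = -390$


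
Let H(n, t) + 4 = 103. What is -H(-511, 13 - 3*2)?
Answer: -99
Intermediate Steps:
H(n, t) = 99 (H(n, t) = -4 + 103 = 99)
-H(-511, 13 - 3*2) = -1*99 = -99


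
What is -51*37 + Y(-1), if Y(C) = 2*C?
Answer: -1889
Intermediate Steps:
-51*37 + Y(-1) = -51*37 + 2*(-1) = -1887 - 2 = -1889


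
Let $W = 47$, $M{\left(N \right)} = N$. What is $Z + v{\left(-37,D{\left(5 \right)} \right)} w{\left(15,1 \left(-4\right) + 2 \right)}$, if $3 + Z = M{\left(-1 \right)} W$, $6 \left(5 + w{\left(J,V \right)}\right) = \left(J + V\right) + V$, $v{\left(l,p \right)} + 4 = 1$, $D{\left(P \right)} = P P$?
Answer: $- \frac{81}{2} \approx -40.5$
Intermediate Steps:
$D{\left(P \right)} = P^{2}$
$v{\left(l,p \right)} = -3$ ($v{\left(l,p \right)} = -4 + 1 = -3$)
$w{\left(J,V \right)} = -5 + \frac{V}{3} + \frac{J}{6}$ ($w{\left(J,V \right)} = -5 + \frac{\left(J + V\right) + V}{6} = -5 + \frac{J + 2 V}{6} = -5 + \left(\frac{V}{3} + \frac{J}{6}\right) = -5 + \frac{V}{3} + \frac{J}{6}$)
$Z = -50$ ($Z = -3 - 47 = -50$)
$Z + v{\left(-37,D{\left(5 \right)} \right)} w{\left(15,1 \left(-4\right) + 2 \right)} = -50 - 3 \left(-5 + \frac{1 \left(-4\right) + 2}{3} + \frac{1}{6} \cdot 15\right) = -50 - 3 \left(-5 + \frac{-4 + 2}{3} + \frac{5}{2}\right) = -50 - 3 \left(-5 + \frac{1}{3} \left(-2\right) + \frac{5}{2}\right) = -50 - 3 \left(-5 - \frac{2}{3} + \frac{5}{2}\right) = -50 - - \frac{19}{2} = -50 + \frac{19}{2} = - \frac{81}{2}$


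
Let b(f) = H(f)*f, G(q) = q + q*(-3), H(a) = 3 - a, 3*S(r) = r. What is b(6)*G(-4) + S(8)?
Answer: -424/3 ≈ -141.33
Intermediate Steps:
S(r) = r/3
G(q) = -2*q (G(q) = q - 3*q = -2*q)
b(f) = f*(3 - f) (b(f) = (3 - f)*f = f*(3 - f))
b(6)*G(-4) + S(8) = (6*(3 - 1*6))*(-2*(-4)) + (⅓)*8 = (6*(3 - 6))*8 + 8/3 = (6*(-3))*8 + 8/3 = -18*8 + 8/3 = -144 + 8/3 = -424/3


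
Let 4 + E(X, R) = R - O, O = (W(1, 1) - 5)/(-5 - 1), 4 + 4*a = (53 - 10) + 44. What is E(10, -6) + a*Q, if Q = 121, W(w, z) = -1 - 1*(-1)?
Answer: 29999/12 ≈ 2499.9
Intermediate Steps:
W(w, z) = 0 (W(w, z) = -1 + 1 = 0)
a = 83/4 (a = -1 + ((53 - 10) + 44)/4 = -1 + (43 + 44)/4 = -1 + (¼)*87 = -1 + 87/4 = 83/4 ≈ 20.750)
O = ⅚ (O = (0 - 5)/(-5 - 1) = -5/(-6) = -5*(-⅙) = ⅚ ≈ 0.83333)
E(X, R) = -29/6 + R (E(X, R) = -4 + (R - 1*⅚) = -4 + (R - ⅚) = -4 + (-⅚ + R) = -29/6 + R)
E(10, -6) + a*Q = (-29/6 - 6) + (83/4)*121 = -65/6 + 10043/4 = 29999/12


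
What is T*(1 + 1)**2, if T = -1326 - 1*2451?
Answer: -15108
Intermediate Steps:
T = -3777 (T = -1326 - 2451 = -3777)
T*(1 + 1)**2 = -3777*(1 + 1)**2 = -3777*2**2 = -3777*4 = -15108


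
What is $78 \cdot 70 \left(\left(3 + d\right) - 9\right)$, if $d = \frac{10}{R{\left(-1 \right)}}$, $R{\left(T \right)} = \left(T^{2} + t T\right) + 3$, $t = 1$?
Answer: $-14560$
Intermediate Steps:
$R{\left(T \right)} = 3 + T + T^{2}$ ($R{\left(T \right)} = \left(T^{2} + 1 T\right) + 3 = \left(T^{2} + T\right) + 3 = \left(T + T^{2}\right) + 3 = 3 + T + T^{2}$)
$d = \frac{10}{3}$ ($d = \frac{10}{3 - 1 + \left(-1\right)^{2}} = \frac{10}{3 - 1 + 1} = \frac{10}{3} \approx 3.3333$)
$78 \cdot 70 \left(\left(3 + d\right) - 9\right) = 78 \cdot 70 \left(\left(3 + \frac{10}{3}\right) - 9\right) = 5460 \left(\frac{19}{3} - 9\right) = 5460 \left(- \frac{8}{3}\right) = -14560$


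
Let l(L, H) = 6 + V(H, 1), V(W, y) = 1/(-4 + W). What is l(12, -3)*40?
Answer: 1640/7 ≈ 234.29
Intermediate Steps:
l(L, H) = 6 + 1/(-4 + H)
l(12, -3)*40 = ((-23 + 6*(-3))/(-4 - 3))*40 = ((-23 - 18)/(-7))*40 = -⅐*(-41)*40 = (41/7)*40 = 1640/7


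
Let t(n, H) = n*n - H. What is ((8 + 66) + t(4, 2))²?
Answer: 7744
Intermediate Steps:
t(n, H) = n² - H
((8 + 66) + t(4, 2))² = ((8 + 66) + (4² - 1*2))² = (74 + (16 - 2))² = (74 + 14)² = 88² = 7744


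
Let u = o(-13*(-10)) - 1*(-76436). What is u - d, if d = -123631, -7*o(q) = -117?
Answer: 1400586/7 ≈ 2.0008e+5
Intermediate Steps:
o(q) = 117/7 (o(q) = -⅐*(-117) = 117/7)
u = 535169/7 (u = 117/7 - 1*(-76436) = 117/7 + 76436 = 535169/7 ≈ 76453.)
u - d = 535169/7 - 1*(-123631) = 535169/7 + 123631 = 1400586/7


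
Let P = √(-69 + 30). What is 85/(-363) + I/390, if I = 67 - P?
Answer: -981/15730 - I*√39/390 ≈ -0.062365 - 0.016013*I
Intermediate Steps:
P = I*√39 (P = √(-39) = I*√39 ≈ 6.245*I)
I = 67 - I*√39 ≈ 67.0 - 6.245*I
85/(-363) + I/390 = 85/(-363) + (67 - I*√39)/390 = 85*(-1/363) + (67 - I*√39)*(1/390) = -85/363 + (67/390 - I*√39/390) = -981/15730 - I*√39/390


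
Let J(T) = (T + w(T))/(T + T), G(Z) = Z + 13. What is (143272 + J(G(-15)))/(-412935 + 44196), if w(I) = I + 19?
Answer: -573073/1474956 ≈ -0.38854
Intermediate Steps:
G(Z) = 13 + Z
w(I) = 19 + I
J(T) = (19 + 2*T)/(2*T) (J(T) = (T + (19 + T))/(T + T) = (19 + 2*T)/((2*T)) = (19 + 2*T)*(1/(2*T)) = (19 + 2*T)/(2*T))
(143272 + J(G(-15)))/(-412935 + 44196) = (143272 + (19/2 + (13 - 15))/(13 - 15))/(-412935 + 44196) = (143272 + (19/2 - 2)/(-2))/(-368739) = (143272 - ½*15/2)*(-1/368739) = (143272 - 15/4)*(-1/368739) = (573073/4)*(-1/368739) = -573073/1474956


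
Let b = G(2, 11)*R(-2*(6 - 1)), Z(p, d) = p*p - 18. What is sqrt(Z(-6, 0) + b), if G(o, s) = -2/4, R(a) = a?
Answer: sqrt(23) ≈ 4.7958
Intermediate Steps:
G(o, s) = -1/2 (G(o, s) = -2*1/4 = -1/2)
Z(p, d) = -18 + p**2 (Z(p, d) = p**2 - 18 = -18 + p**2)
b = 5 (b = -(-1)*(6 - 1) = -(-1)*5 = -1/2*(-10) = 5)
sqrt(Z(-6, 0) + b) = sqrt((-18 + (-6)**2) + 5) = sqrt((-18 + 36) + 5) = sqrt(18 + 5) = sqrt(23)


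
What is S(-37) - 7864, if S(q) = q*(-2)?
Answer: -7790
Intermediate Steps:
S(q) = -2*q
S(-37) - 7864 = -2*(-37) - 7864 = 74 - 7864 = -7790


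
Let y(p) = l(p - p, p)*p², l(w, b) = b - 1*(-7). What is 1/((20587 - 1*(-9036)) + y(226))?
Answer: 1/11930331 ≈ 8.3820e-8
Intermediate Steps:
l(w, b) = 7 + b (l(w, b) = b + 7 = 7 + b)
y(p) = p²*(7 + p) (y(p) = (7 + p)*p² = p²*(7 + p))
1/((20587 - 1*(-9036)) + y(226)) = 1/((20587 - 1*(-9036)) + 226²*(7 + 226)) = 1/((20587 + 9036) + 51076*233) = 1/(29623 + 11900708) = 1/11930331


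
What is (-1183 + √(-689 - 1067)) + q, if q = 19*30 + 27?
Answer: -586 + 2*I*√439 ≈ -586.0 + 41.905*I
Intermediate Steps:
q = 597 (q = 570 + 27 = 597)
(-1183 + √(-689 - 1067)) + q = (-1183 + √(-689 - 1067)) + 597 = (-1183 + √(-1756)) + 597 = (-1183 + 2*I*√439) + 597 = -586 + 2*I*√439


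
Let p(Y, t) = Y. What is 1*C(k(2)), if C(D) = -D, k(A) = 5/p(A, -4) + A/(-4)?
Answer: -2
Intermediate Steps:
k(A) = 5/A - A/4 (k(A) = 5/A + A/(-4) = 5/A + A*(-¼) = 5/A - A/4)
1*C(k(2)) = 1*(-(5/2 - ¼*2)) = 1*(-(5*(½) - ½)) = 1*(-(5/2 - ½)) = 1*(-1*2) = 1*(-2) = -2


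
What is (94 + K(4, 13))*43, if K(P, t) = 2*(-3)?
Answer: 3784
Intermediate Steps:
K(P, t) = -6
(94 + K(4, 13))*43 = (94 - 6)*43 = 88*43 = 3784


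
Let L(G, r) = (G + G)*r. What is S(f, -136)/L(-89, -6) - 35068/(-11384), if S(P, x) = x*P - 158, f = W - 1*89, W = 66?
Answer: 742324/126647 ≈ 5.8614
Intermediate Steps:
L(G, r) = 2*G*r (L(G, r) = (2*G)*r = 2*G*r)
f = -23 (f = 66 - 1*89 = 66 - 89 = -23)
S(P, x) = -158 + P*x (S(P, x) = P*x - 158 = -158 + P*x)
S(f, -136)/L(-89, -6) - 35068/(-11384) = (-158 - 23*(-136))/((2*(-89)*(-6))) - 35068/(-11384) = (-158 + 3128)/1068 - 35068*(-1/11384) = 2970*(1/1068) + 8767/2846 = 495/178 + 8767/2846 = 742324/126647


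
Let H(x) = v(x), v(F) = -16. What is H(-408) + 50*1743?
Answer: 87134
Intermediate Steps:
H(x) = -16
H(-408) + 50*1743 = -16 + 50*1743 = -16 + 87150 = 87134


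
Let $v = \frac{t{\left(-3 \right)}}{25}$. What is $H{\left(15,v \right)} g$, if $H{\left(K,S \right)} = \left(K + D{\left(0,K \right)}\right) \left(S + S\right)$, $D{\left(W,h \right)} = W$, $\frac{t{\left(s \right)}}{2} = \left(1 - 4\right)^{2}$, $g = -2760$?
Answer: $-59616$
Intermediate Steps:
$t{\left(s \right)} = 18$ ($t{\left(s \right)} = 2 \left(1 - 4\right)^{2} = 2 \left(-3\right)^{2} = 2 \cdot 9 = 18$)
$v = \frac{18}{25} \approx 0.72$
$H{\left(K,S \right)} = 2 K S$ ($H{\left(K,S \right)} = \left(K + 0\right) \left(S + S\right) = K 2 S = 2 K S$)
$H{\left(15,v \right)} g = 2 \cdot 15 \cdot \frac{18}{25} \left(-2760\right) = \frac{108}{5} \left(-2760\right) = -59616$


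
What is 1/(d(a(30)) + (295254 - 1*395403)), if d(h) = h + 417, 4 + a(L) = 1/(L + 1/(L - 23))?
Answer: -211/21044289 ≈ -1.0026e-5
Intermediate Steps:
a(L) = -4 + 1/(L + 1/(-23 + L)) (a(L) = -4 + 1/(L + 1/(L - 23)) = -4 + 1/(L + 1/(-23 + L)))
d(h) = 417 + h
1/(d(a(30)) + (295254 - 1*395403)) = 1/((417 + (-27 - 4*30² + 93*30)/(1 + 30² - 23*30)) + (295254 - 1*395403)) = 1/((417 + (-27 - 4*900 + 2790)/(1 + 900 - 690)) + (295254 - 395403)) = 1/((417 + (-27 - 3600 + 2790)/211) - 100149) = 1/((417 + (1/211)*(-837)) - 100149) = 1/((417 - 837/211) - 100149) = 1/(87150/211 - 100149) = 1/(-21044289/211) = -211/21044289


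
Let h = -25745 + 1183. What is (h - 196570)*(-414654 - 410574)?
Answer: 182484318096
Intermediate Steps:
h = -24562
(h - 196570)*(-414654 - 410574) = (-24562 - 196570)*(-414654 - 410574) = -221132*(-825228) = 182484318096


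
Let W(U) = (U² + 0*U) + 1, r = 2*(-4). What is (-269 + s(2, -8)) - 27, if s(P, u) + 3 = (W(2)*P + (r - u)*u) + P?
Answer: -287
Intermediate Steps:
r = -8
W(U) = 1 + U² (W(U) = (U² + 0) + 1 = U² + 1 = 1 + U²)
s(P, u) = -3 + 6*P + u*(-8 - u) (s(P, u) = -3 + (((1 + 2²)*P + (-8 - u)*u) + P) = -3 + (((1 + 4)*P + u*(-8 - u)) + P) = -3 + ((5*P + u*(-8 - u)) + P) = -3 + (6*P + u*(-8 - u)) = -3 + 6*P + u*(-8 - u))
(-269 + s(2, -8)) - 27 = (-269 + (-3 - 1*(-8)² - 8*(-8) + 6*2)) - 27 = (-269 + (-3 - 1*64 + 64 + 12)) - 27 = (-269 + (-3 - 64 + 64 + 12)) - 27 = (-269 + 9) - 27 = -260 - 27 = -287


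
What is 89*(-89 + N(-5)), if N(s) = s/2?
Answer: -16287/2 ≈ -8143.5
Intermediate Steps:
N(s) = s/2 (N(s) = s*(½) = s/2)
89*(-89 + N(-5)) = 89*(-89 + (½)*(-5)) = 89*(-89 - 5/2) = 89*(-183/2) = -16287/2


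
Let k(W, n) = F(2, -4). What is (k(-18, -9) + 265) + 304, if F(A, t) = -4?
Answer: 565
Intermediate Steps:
k(W, n) = -4
(k(-18, -9) + 265) + 304 = (-4 + 265) + 304 = 261 + 304 = 565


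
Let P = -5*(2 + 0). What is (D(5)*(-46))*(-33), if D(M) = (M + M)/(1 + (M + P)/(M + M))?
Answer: 30360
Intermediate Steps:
P = -10 (P = -5*2 = -10)
D(M) = 2*M/(1 + (-10 + M)/(2*M)) (D(M) = (M + M)/(1 + (M - 10)/(M + M)) = (2*M)/(1 + (-10 + M)/((2*M))) = (2*M)/(1 + (-10 + M)*(1/(2*M))) = (2*M)/(1 + (-10 + M)/(2*M)) = 2*M/(1 + (-10 + M)/(2*M)))
(D(5)*(-46))*(-33) = ((4*5²/(-10 + 3*5))*(-46))*(-33) = ((4*25/(-10 + 15))*(-46))*(-33) = ((4*25/5)*(-46))*(-33) = ((4*25*(⅕))*(-46))*(-33) = (20*(-46))*(-33) = -920*(-33) = 30360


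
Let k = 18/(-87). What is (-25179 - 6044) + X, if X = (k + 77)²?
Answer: -21299014/841 ≈ -25326.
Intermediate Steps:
k = -6/29 (k = 18*(-1/87) = -6/29 ≈ -0.20690)
X = 4959529/841 (X = (-6/29 + 77)² = (2227/29)² = 4959529/841 ≈ 5897.2)
(-25179 - 6044) + X = (-25179 - 6044) + 4959529/841 = -31223 + 4959529/841 = -21299014/841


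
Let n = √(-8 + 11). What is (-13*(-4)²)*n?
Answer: -208*√3 ≈ -360.27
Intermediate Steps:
n = √3 ≈ 1.7320
(-13*(-4)²)*n = (-13*(-4)²)*√3 = (-13*16)*√3 = -208*√3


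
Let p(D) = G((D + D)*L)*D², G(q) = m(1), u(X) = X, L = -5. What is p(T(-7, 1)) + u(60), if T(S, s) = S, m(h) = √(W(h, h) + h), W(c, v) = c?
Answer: 60 + 49*√2 ≈ 129.30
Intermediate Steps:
m(h) = √2*√h (m(h) = √(h + h) = √(2*h) = √2*√h)
G(q) = √2 (G(q) = √2*√1 = √2*1 = √2)
p(D) = √2*D²
p(T(-7, 1)) + u(60) = √2*(-7)² + 60 = √2*49 + 60 = 49*√2 + 60 = 60 + 49*√2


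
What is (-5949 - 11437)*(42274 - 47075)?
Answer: 83470186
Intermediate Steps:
(-5949 - 11437)*(42274 - 47075) = -17386*(-4801) = 83470186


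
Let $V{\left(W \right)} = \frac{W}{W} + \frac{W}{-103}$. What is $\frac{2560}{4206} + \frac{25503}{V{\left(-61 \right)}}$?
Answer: $\frac{5524389247}{344892} \approx 16018.0$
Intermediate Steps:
$V{\left(W \right)} = 1 - \frac{W}{103}$ ($V{\left(W \right)} = 1 + W \left(- \frac{1}{103}\right) = 1 - \frac{W}{103}$)
$\frac{2560}{4206} + \frac{25503}{V{\left(-61 \right)}} = \frac{2560}{4206} + \frac{25503}{1 - - \frac{61}{103}} = 2560 \cdot \frac{1}{4206} + \frac{25503}{1 + \frac{61}{103}} = \frac{1280}{2103} + \frac{25503}{\frac{164}{103}} = \frac{1280}{2103} + 25503 \cdot \frac{103}{164} = \frac{1280}{2103} + \frac{2626809}{164} = \frac{5524389247}{344892}$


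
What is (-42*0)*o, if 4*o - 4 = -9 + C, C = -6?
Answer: 0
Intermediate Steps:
o = -11/4 (o = 1 + (-9 - 6)/4 = 1 + (¼)*(-15) = 1 - 15/4 = -11/4 ≈ -2.7500)
(-42*0)*o = -42*0*(-11/4) = 0*(-11/4) = 0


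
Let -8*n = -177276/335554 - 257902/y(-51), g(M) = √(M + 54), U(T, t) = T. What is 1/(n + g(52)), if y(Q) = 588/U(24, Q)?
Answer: 1422975511809821620/1872368276166058211241 - 1081376660341264*√106/1872368276166058211241 ≈ 0.00075404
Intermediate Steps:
g(M) = √(54 + M)
y(Q) = 49/2 (y(Q) = 588/24 = 588*(1/24) = 49/2)
n = 43272195485/32884292 (n = -(-177276/335554 - 257902/49/2)/8 = -(-177276*1/335554 - 257902*2/49)/8 = -(-88638/167777 - 515804/49)/8 = -⅛*(-86544390970/8221073) = 43272195485/32884292 ≈ 1315.9)
1/(n + g(52)) = 1/(43272195485/32884292 + √(54 + 52)) = 1/(43272195485/32884292 + √106)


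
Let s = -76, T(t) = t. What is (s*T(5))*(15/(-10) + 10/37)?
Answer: 17290/37 ≈ 467.30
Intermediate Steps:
(s*T(5))*(15/(-10) + 10/37) = (-76*5)*(15/(-10) + 10/37) = -380*(15*(-1/10) + 10*(1/37)) = -380*(-3/2 + 10/37) = -380*(-91/74) = 17290/37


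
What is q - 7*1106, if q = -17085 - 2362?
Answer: -27189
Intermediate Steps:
q = -19447
q - 7*1106 = -19447 - 7*1106 = -19447 - 7742 = -27189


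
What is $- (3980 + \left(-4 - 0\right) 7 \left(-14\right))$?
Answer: $-4372$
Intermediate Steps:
$- (3980 + \left(-4 - 0\right) 7 \left(-14\right)) = - (3980 + \left(-4 + 0\right) 7 \left(-14\right)) = - (3980 + \left(-4\right) 7 \left(-14\right)) = - (3980 - -392) = - (3980 + 392) = \left(-1\right) 4372 = -4372$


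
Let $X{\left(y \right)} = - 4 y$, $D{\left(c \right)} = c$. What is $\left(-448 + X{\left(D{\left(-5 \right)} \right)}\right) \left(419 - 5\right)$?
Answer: $-177192$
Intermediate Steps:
$\left(-448 + X{\left(D{\left(-5 \right)} \right)}\right) \left(419 - 5\right) = \left(-448 - -20\right) \left(419 - 5\right) = \left(-448 + 20\right) 414 = \left(-428\right) 414 = -177192$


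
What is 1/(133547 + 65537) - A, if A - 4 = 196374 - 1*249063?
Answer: 10488740541/199084 ≈ 52685.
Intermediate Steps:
A = -52685 (A = 4 + (196374 - 1*249063) = 4 + (196374 - 249063) = 4 - 52689 = -52685)
1/(133547 + 65537) - A = 1/(133547 + 65537) - 1*(-52685) = 1/199084 + 52685 = 10488740541/199084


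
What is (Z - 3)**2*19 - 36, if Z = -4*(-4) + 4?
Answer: 5455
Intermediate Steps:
Z = 20 (Z = 16 + 4 = 20)
(Z - 3)**2*19 - 36 = (20 - 3)**2*19 - 36 = 17**2*19 - 36 = 289*19 - 36 = 5491 - 36 = 5455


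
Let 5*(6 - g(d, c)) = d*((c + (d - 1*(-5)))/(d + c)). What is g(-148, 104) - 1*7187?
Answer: -393512/55 ≈ -7154.8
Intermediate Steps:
g(d, c) = 6 - d*(5 + c + d)/(5*(c + d)) (g(d, c) = 6 - d*(c + (d - 1*(-5)))/(d + c)/5 = 6 - d*(c + (d + 5))/(c + d)/5 = 6 - d*(c + (5 + d))/(c + d)/5 = 6 - d*(5 + c + d)/(c + d)/5 = 6 - d*(5 + c + d)/(5*(c + d)))
g(-148, 104) - 1*7187 = (-1*(-148)² + 25*(-148) + 30*104 - 1*104*(-148))/(5*(104 - 148)) - 1*7187 = (⅕)*(-1*21904 - 3700 + 3120 + 15392)/(-44) - 7187 = (⅕)*(-1/44)*(-21904 - 3700 + 3120 + 15392) - 7187 = (⅕)*(-1/44)*(-7092) - 7187 = 1773/55 - 7187 = -393512/55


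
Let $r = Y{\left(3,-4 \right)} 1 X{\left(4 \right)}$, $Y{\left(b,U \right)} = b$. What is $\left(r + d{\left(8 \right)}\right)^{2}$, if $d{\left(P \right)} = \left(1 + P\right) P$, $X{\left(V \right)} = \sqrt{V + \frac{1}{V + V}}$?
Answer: $\frac{41769}{8} + 108 \sqrt{66} \approx 6098.5$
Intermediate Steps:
$X{\left(V \right)} = \sqrt{V + \frac{1}{2 V}}$
$r = \frac{3 \sqrt{66}}{4}$ ($r = 3 \cdot 1 \frac{\sqrt{\frac{2}{4} + 4 \cdot 4}}{2} = 3 \frac{\sqrt{2 \cdot \frac{1}{4} + 16}}{2} = 3 \frac{\sqrt{\frac{1}{2} + 16}}{2} = 3 \frac{\sqrt{\frac{33}{2}}}{2} = 3 \frac{\frac{1}{2} \sqrt{66}}{2} = 3 \frac{\sqrt{66}}{4} = \frac{3 \sqrt{66}}{4} \approx 6.093$)
$d{\left(P \right)} = P \left(1 + P\right)$
$\left(r + d{\left(8 \right)}\right)^{2} = \left(\frac{3 \sqrt{66}}{4} + 8 \left(1 + 8\right)\right)^{2} = \left(\frac{3 \sqrt{66}}{4} + 8 \cdot 9\right)^{2} = \left(\frac{3 \sqrt{66}}{4} + 72\right)^{2} = \left(72 + \frac{3 \sqrt{66}}{4}\right)^{2}$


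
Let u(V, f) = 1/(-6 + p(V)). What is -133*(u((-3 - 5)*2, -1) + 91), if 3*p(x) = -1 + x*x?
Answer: -956270/79 ≈ -12105.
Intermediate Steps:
p(x) = -⅓ + x²/3 (p(x) = (-1 + x*x)/3 = (-1 + x²)/3 = -⅓ + x²/3)
u(V, f) = 1/(-19/3 + V²/3) (u(V, f) = 1/(-6 + (-⅓ + V²/3)) = 1/(-19/3 + V²/3))
-133*(u((-3 - 5)*2, -1) + 91) = -133*(3/(-19 + ((-3 - 5)*2)²) + 91) = -133*(3/(-19 + (-8*2)²) + 91) = -133*(3/(-19 + (-16)²) + 91) = -133*(3/(-19 + 256) + 91) = -133*(3/237 + 91) = -133*(3*(1/237) + 91) = -133*(1/79 + 91) = -133*7190/79 = -956270/79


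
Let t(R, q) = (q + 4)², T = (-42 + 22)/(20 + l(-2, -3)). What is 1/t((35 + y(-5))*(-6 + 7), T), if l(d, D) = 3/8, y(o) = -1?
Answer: 26569/242064 ≈ 0.10976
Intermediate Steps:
l(d, D) = 3/8 (l(d, D) = 3*(⅛) = 3/8)
T = -160/163 (T = (-42 + 22)/(20 + 3/8) = -20/163/8 = -20*8/163 = -160/163 ≈ -0.98160)
t(R, q) = (4 + q)²
1/t((35 + y(-5))*(-6 + 7), T) = 1/((4 - 160/163)²) = 1/((492/163)²) = 1/(242064/26569) = 26569/242064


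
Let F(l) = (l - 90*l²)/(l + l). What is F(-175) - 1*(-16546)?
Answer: 48843/2 ≈ 24422.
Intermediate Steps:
F(l) = (l - 90*l²)/(2*l) (F(l) = (l - 90*l²)/((2*l)) = (l - 90*l²)*(1/(2*l)) = (l - 90*l²)/(2*l))
F(-175) - 1*(-16546) = (½ - 45*(-175)) - 1*(-16546) = (½ + 7875) + 16546 = 15751/2 + 16546 = 48843/2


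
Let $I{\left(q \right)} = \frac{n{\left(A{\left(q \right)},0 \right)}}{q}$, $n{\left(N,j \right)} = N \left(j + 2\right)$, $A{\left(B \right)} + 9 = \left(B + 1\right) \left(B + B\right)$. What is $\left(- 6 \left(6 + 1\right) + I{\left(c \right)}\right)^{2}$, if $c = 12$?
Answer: $\frac{289}{4} \approx 72.25$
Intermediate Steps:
$A{\left(B \right)} = -9 + 2 B \left(1 + B\right)$ ($A{\left(B \right)} = -9 + \left(B + 1\right) \left(B + B\right) = -9 + \left(1 + B\right) 2 B = -9 + 2 B \left(1 + B\right)$)
$n{\left(N,j \right)} = N \left(2 + j\right)$
$I{\left(q \right)} = \frac{-18 + 4 q + 4 q^{2}}{q}$ ($I{\left(q \right)} = \frac{\left(-9 + 2 q + 2 q^{2}\right) \left(2 + 0\right)}{q} = \frac{\left(-9 + 2 q + 2 q^{2}\right) 2}{q} = \frac{-18 + 4 q + 4 q^{2}}{q}$)
$\left(- 6 \left(6 + 1\right) + I{\left(c \right)}\right)^{2} = \left(- 6 \left(6 + 1\right) + \left(4 - \frac{18}{12} + 4 \cdot 12\right)\right)^{2} = \left(\left(-6\right) 7 + \left(4 - \frac{3}{2} + 48\right)\right)^{2} = \left(-42 + \left(4 - \frac{3}{2} + 48\right)\right)^{2} = \left(-42 + \frac{101}{2}\right)^{2} = \left(\frac{17}{2}\right)^{2} = \frac{289}{4}$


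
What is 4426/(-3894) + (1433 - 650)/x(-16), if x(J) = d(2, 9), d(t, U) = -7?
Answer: -1539992/13629 ≈ -112.99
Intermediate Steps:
x(J) = -7
4426/(-3894) + (1433 - 650)/x(-16) = 4426/(-3894) + (1433 - 650)/(-7) = 4426*(-1/3894) + 783*(-1/7) = -2213/1947 - 783/7 = -1539992/13629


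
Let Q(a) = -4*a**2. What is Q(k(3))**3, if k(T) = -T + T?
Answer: 0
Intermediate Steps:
k(T) = 0
Q(k(3))**3 = (-4*0**2)**3 = (-4*0)**3 = 0**3 = 0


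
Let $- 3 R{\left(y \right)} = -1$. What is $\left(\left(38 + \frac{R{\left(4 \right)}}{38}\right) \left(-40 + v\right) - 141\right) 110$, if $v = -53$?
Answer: $- \frac{7682455}{19} \approx -4.0434 \cdot 10^{5}$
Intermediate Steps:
$R{\left(y \right)} = \frac{1}{3}$ ($R{\left(y \right)} = \left(- \frac{1}{3}\right) \left(-1\right) = \frac{1}{3}$)
$\left(\left(38 + \frac{R{\left(4 \right)}}{38}\right) \left(-40 + v\right) - 141\right) 110 = \left(\left(38 + \frac{1}{3 \cdot 38}\right) \left(-40 - 53\right) - 141\right) 110 = \left(\left(38 + \frac{1}{3} \cdot \frac{1}{38}\right) \left(-93\right) - 141\right) 110 = \left(\left(38 + \frac{1}{114}\right) \left(-93\right) - 141\right) 110 = \left(\frac{4333}{114} \left(-93\right) - 141\right) 110 = \left(- \frac{134323}{38} - 141\right) 110 = \left(- \frac{139681}{38}\right) 110 = - \frac{7682455}{19}$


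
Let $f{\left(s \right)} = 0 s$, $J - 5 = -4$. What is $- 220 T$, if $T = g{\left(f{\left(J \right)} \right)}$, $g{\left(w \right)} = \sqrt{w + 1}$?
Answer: $-220$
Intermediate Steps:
$J = 1$ ($J = 5 - 4 = 1$)
$f{\left(s \right)} = 0$
$g{\left(w \right)} = \sqrt{1 + w}$
$T = 1$ ($T = \sqrt{1 + 0} = \sqrt{1} = 1$)
$- 220 T = \left(-220\right) 1 = -220$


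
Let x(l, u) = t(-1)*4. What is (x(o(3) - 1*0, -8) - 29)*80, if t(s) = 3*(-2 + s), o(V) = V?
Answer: -5200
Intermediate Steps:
t(s) = -6 + 3*s
x(l, u) = -36 (x(l, u) = (-6 + 3*(-1))*4 = (-6 - 3)*4 = -9*4 = -36)
(x(o(3) - 1*0, -8) - 29)*80 = (-36 - 29)*80 = -65*80 = -5200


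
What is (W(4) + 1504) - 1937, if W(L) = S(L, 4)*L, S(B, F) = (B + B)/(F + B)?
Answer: -429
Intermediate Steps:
S(B, F) = 2*B/(B + F) (S(B, F) = (2*B)/(B + F) = 2*B/(B + F))
W(L) = 2*L**2/(4 + L) (W(L) = (2*L/(L + 4))*L = (2*L/(4 + L))*L = 2*L**2/(4 + L))
(W(4) + 1504) - 1937 = (2*4**2/(4 + 4) + 1504) - 1937 = (2*16/8 + 1504) - 1937 = (2*16*(1/8) + 1504) - 1937 = (4 + 1504) - 1937 = 1508 - 1937 = -429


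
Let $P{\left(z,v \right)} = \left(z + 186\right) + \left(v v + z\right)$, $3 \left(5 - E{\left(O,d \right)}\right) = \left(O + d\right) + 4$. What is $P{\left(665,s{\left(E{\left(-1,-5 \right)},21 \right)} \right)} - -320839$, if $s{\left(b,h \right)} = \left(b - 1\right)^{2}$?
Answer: $\frac{26149171}{81} \approx 3.2283 \cdot 10^{5}$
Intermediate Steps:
$E{\left(O,d \right)} = \frac{11}{3} - \frac{O}{3} - \frac{d}{3}$ ($E{\left(O,d \right)} = 5 - \frac{\left(O + d\right) + 4}{3} = 5 - \frac{4 + O + d}{3} = 5 - \left(\frac{4}{3} + \frac{O}{3} + \frac{d}{3}\right) = \frac{11}{3} - \frac{O}{3} - \frac{d}{3}$)
$s{\left(b,h \right)} = \left(-1 + b\right)^{2}$
$P{\left(z,v \right)} = 186 + v^{2} + 2 z$ ($P{\left(z,v \right)} = \left(186 + z\right) + \left(v^{2} + z\right) = \left(186 + z\right) + \left(z + v^{2}\right) = 186 + v^{2} + 2 z$)
$P{\left(665,s{\left(E{\left(-1,-5 \right)},21 \right)} \right)} - -320839 = \left(186 + \left(\left(-1 - - \frac{17}{3}\right)^{2}\right)^{2} + 2 \cdot 665\right) - -320839 = \left(186 + \left(\left(-1 + \left(\frac{11}{3} + \frac{1}{3} + \frac{5}{3}\right)\right)^{2}\right)^{2} + 1330\right) + 320839 = \left(186 + \left(\left(-1 + \frac{17}{3}\right)^{2}\right)^{2} + 1330\right) + 320839 = \left(186 + \left(\left(\frac{14}{3}\right)^{2}\right)^{2} + 1330\right) + 320839 = \left(186 + \left(\frac{196}{9}\right)^{2} + 1330\right) + 320839 = \left(186 + \frac{38416}{81} + 1330\right) + 320839 = \frac{161212}{81} + 320839 = \frac{26149171}{81}$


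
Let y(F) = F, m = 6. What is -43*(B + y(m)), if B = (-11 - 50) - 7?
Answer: 2666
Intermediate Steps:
B = -68 (B = -61 - 7 = -68)
-43*(B + y(m)) = -43*(-68 + 6) = -43*(-62) = 2666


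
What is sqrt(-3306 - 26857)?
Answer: I*sqrt(30163) ≈ 173.68*I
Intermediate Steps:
sqrt(-3306 - 26857) = sqrt(-30163) = I*sqrt(30163)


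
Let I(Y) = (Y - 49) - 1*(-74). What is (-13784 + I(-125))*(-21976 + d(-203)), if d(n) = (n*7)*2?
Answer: 344573112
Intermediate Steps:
I(Y) = 25 + Y (I(Y) = (-49 + Y) + 74 = 25 + Y)
d(n) = 14*n (d(n) = (7*n)*2 = 14*n)
(-13784 + I(-125))*(-21976 + d(-203)) = (-13784 + (25 - 125))*(-21976 + 14*(-203)) = (-13784 - 100)*(-21976 - 2842) = -13884*(-24818) = 344573112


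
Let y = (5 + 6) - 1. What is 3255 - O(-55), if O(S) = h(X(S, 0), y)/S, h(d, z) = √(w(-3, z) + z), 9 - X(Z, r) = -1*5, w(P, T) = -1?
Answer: 179028/55 ≈ 3255.1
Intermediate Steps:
X(Z, r) = 14 (X(Z, r) = 9 - (-1)*5 = 9 - 1*(-5) = 9 + 5 = 14)
y = 10 (y = 11 - 1 = 10)
h(d, z) = √(-1 + z)
O(S) = 3/S (O(S) = √(-1 + 10)/S = √9/S = 3/S)
3255 - O(-55) = 3255 - 3/(-55) = 3255 - 3*(-1)/55 = 3255 - 1*(-3/55) = 3255 + 3/55 = 179028/55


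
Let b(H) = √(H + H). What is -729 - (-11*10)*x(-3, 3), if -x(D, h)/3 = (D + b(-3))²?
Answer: -1719 + 1980*I*√6 ≈ -1719.0 + 4850.0*I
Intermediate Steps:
b(H) = √2*√H (b(H) = √(2*H) = √2*√H)
x(D, h) = -3*(D + I*√6)² (x(D, h) = -3*(D + √2*√(-3))² = -3*(D + √2*(I*√3))² = -3*(D + I*√6)²)
-729 - (-11*10)*x(-3, 3) = -729 - (-11*10)*(-3*(-3 + I*√6)²) = -729 - (-110)*(-3*(-3 + I*√6)²) = -729 - 330*(-3 + I*√6)²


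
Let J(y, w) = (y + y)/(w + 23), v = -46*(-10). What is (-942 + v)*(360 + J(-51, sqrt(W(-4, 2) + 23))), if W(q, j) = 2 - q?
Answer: -21407307/125 - 12291*sqrt(29)/125 ≈ -1.7179e+5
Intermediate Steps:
v = 460
J(y, w) = 2*y/(23 + w) (J(y, w) = (2*y)/(23 + w) = 2*y/(23 + w))
(-942 + v)*(360 + J(-51, sqrt(W(-4, 2) + 23))) = (-942 + 460)*(360 + 2*(-51)/(23 + sqrt((2 - 1*(-4)) + 23))) = -482*(360 + 2*(-51)/(23 + sqrt((2 + 4) + 23))) = -482*(360 + 2*(-51)/(23 + sqrt(6 + 23))) = -482*(360 + 2*(-51)/(23 + sqrt(29))) = -482*(360 - 102/(23 + sqrt(29))) = -173520 + 49164/(23 + sqrt(29))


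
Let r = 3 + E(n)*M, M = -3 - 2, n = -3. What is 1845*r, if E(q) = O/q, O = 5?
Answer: 20910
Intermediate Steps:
M = -5
E(q) = 5/q
r = 34/3 (r = 3 + (5/(-3))*(-5) = 3 + (5*(-1/3))*(-5) = 3 - 5/3*(-5) = 3 + 25/3 = 34/3 ≈ 11.333)
1845*r = 1845*(34/3) = 20910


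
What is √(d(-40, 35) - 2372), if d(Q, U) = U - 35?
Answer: 2*I*√593 ≈ 48.703*I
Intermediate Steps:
d(Q, U) = -35 + U
√(d(-40, 35) - 2372) = √((-35 + 35) - 2372) = √(0 - 2372) = √(-2372) = 2*I*√593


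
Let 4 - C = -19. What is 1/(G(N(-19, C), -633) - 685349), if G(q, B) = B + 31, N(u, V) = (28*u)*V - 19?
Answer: -1/685951 ≈ -1.4578e-6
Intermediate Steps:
C = 23 (C = 4 - 1*(-19) = 4 + 19 = 23)
N(u, V) = -19 + 28*V*u (N(u, V) = 28*V*u - 19 = -19 + 28*V*u)
G(q, B) = 31 + B
1/(G(N(-19, C), -633) - 685349) = 1/((31 - 633) - 685349) = 1/(-602 - 685349) = 1/(-685951) = -1/685951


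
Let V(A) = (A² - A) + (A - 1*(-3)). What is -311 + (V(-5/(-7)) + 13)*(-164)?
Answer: -147915/49 ≈ -3018.7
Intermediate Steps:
V(A) = 3 + A² (V(A) = (A² - A) + (A + 3) = (A² - A) + (3 + A) = 3 + A²)
-311 + (V(-5/(-7)) + 13)*(-164) = -311 + ((3 + (-5/(-7))²) + 13)*(-164) = -311 + ((3 + (-5*(-⅐))²) + 13)*(-164) = -311 + ((3 + (5/7)²) + 13)*(-164) = -311 + ((3 + 25/49) + 13)*(-164) = -311 + (172/49 + 13)*(-164) = -311 + (809/49)*(-164) = -311 - 132676/49 = -147915/49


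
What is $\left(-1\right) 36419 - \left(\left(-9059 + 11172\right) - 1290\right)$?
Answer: $-37242$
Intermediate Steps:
$\left(-1\right) 36419 - \left(\left(-9059 + 11172\right) - 1290\right) = -36419 - \left(2113 - 1290\right) = -36419 - 823 = -37242$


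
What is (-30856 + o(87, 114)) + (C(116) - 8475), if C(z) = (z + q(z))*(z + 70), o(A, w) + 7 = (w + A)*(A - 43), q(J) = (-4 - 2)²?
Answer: -2222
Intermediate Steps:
q(J) = 36 (q(J) = (-6)² = 36)
o(A, w) = -7 + (-43 + A)*(A + w) (o(A, w) = -7 + (w + A)*(A - 43) = -7 + (A + w)*(-43 + A) = -7 + (-43 + A)*(A + w))
C(z) = (36 + z)*(70 + z) (C(z) = (z + 36)*(z + 70) = (36 + z)*(70 + z))
(-30856 + o(87, 114)) + (C(116) - 8475) = (-30856 + (-7 + 87² - 43*87 - 43*114 + 87*114)) + ((2520 + 116² + 106*116) - 8475) = (-30856 + (-7 + 7569 - 3741 - 4902 + 9918)) + ((2520 + 13456 + 12296) - 8475) = (-30856 + 8837) + (28272 - 8475) = -22019 + 19797 = -2222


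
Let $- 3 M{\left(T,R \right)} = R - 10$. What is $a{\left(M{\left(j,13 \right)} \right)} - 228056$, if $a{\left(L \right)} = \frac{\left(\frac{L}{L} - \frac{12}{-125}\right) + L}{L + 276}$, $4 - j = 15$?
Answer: $- \frac{7839424988}{34375} \approx -2.2806 \cdot 10^{5}$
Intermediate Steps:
$j = -11$ ($j = 4 - 15 = -11$)
$M{\left(T,R \right)} = \frac{10}{3} - \frac{R}{3}$ ($M{\left(T,R \right)} = - \frac{R - 10}{3} = - \frac{-10 + R}{3} = \frac{10}{3} - \frac{R}{3}$)
$a{\left(L \right)} = \frac{\frac{137}{125} + L}{276 + L}$ ($a{\left(L \right)} = \frac{\left(1 - - \frac{12}{125}\right) + L}{276 + L} = \frac{\left(1 + \frac{12}{125}\right) + L}{276 + L} = \frac{\frac{137}{125} + L}{276 + L}$)
$a{\left(M{\left(j,13 \right)} \right)} - 228056 = \frac{\frac{137}{125} + \left(\frac{10}{3} - \frac{13}{3}\right)}{276 + \left(\frac{10}{3} - \frac{13}{3}\right)} - 228056 = \frac{\frac{137}{125} - 1}{276 - 1} - 228056 = \frac{1}{275} \cdot \frac{12}{125} - 228056 = \frac{12}{34375} - 228056 = - \frac{7839424988}{34375}$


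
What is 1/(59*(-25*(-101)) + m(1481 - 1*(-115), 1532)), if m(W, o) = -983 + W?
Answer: 1/149588 ≈ 6.6850e-6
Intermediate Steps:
1/(59*(-25*(-101)) + m(1481 - 1*(-115), 1532)) = 1/(59*(-25*(-101)) + (-983 + (1481 - 1*(-115)))) = 1/(59*2525 + (-983 + (1481 + 115))) = 1/(148975 + (-983 + 1596)) = 1/(148975 + 613) = 1/149588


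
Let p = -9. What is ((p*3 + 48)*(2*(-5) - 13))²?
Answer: 233289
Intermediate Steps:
((p*3 + 48)*(2*(-5) - 13))² = ((-9*3 + 48)*(2*(-5) - 13))² = ((-27 + 48)*(-10 - 13))² = (21*(-23))² = (-483)² = 233289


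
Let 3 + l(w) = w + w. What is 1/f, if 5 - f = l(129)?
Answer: -1/250 ≈ -0.0040000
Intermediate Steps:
l(w) = -3 + 2*w (l(w) = -3 + (w + w) = -3 + 2*w)
f = -250 (f = 5 - (-3 + 2*129) = 5 - (-3 + 258) = 5 - 1*255 = 5 - 255 = -250)
1/f = 1/(-250) = -1/250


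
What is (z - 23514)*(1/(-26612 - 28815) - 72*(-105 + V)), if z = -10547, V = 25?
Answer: -10874298476659/55427 ≈ -1.9619e+8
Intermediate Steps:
(z - 23514)*(1/(-26612 - 28815) - 72*(-105 + V)) = (-10547 - 23514)*(1/(-26612 - 28815) - 72*(-105 + 25)) = -34061*(1/(-55427) - 72*(-80)) = -34061*(-1/55427 + 5760) = -34061*319259519/55427 = -10874298476659/55427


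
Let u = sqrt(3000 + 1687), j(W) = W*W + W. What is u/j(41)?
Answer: sqrt(4687)/1722 ≈ 0.039757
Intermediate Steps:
j(W) = W + W**2 (j(W) = W**2 + W = W + W**2)
u = sqrt(4687) ≈ 68.462
u/j(41) = sqrt(4687)/((41*(1 + 41))) = sqrt(4687)/((41*42)) = sqrt(4687)/1722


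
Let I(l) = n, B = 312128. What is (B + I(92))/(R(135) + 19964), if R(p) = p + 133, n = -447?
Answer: 311681/20232 ≈ 15.405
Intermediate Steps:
I(l) = -447
R(p) = 133 + p
(B + I(92))/(R(135) + 19964) = (312128 - 447)/((133 + 135) + 19964) = 311681/(268 + 19964) = 311681/20232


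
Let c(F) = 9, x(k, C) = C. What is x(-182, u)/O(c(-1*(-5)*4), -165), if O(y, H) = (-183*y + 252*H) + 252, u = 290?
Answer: -58/8595 ≈ -0.0067481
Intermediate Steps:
O(y, H) = 252 - 183*y + 252*H
x(-182, u)/O(c(-1*(-5)*4), -165) = 290/(252 - 183*9 + 252*(-165)) = 290/(252 - 1647 - 41580) = 290/(-42975) = 290*(-1/42975) = -58/8595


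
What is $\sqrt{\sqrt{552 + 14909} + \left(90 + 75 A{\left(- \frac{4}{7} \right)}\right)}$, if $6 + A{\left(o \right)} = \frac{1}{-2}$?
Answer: $\frac{\sqrt{-1590 + 4 \sqrt{15461}}}{2} \approx 16.527 i$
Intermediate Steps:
$A{\left(o \right)} = - \frac{13}{2}$ ($A{\left(o \right)} = -6 + \frac{1}{-2} = -6 - \frac{1}{2} = - \frac{13}{2}$)
$\sqrt{\sqrt{552 + 14909} + \left(90 + 75 A{\left(- \frac{4}{7} \right)}\right)} = \sqrt{\sqrt{552 + 14909} + \left(90 + 75 \left(- \frac{13}{2}\right)\right)} = \sqrt{\sqrt{15461} + \left(90 - \frac{975}{2}\right)} = \sqrt{\sqrt{15461} - \frac{795}{2}} = \sqrt{- \frac{795}{2} + \sqrt{15461}}$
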